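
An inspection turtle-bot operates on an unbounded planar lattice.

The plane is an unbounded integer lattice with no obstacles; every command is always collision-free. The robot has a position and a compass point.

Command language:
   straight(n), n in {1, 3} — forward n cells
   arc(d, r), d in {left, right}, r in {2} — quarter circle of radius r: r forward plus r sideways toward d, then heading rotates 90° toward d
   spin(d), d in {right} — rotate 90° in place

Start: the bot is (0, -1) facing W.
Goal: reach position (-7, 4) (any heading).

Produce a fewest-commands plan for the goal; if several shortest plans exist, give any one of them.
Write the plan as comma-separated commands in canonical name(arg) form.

straight(3), arc(right, 2), straight(1), arc(left, 2)

initial: (0, -1) facing W
[1] after straight(3): (-3, -1) facing W
[2] after arc(right, 2): (-5, 1) facing N
[3] after straight(1): (-5, 2) facing N
[4] after arc(left, 2): (-7, 4) facing W
minimal: 4 command(s), checked below 4.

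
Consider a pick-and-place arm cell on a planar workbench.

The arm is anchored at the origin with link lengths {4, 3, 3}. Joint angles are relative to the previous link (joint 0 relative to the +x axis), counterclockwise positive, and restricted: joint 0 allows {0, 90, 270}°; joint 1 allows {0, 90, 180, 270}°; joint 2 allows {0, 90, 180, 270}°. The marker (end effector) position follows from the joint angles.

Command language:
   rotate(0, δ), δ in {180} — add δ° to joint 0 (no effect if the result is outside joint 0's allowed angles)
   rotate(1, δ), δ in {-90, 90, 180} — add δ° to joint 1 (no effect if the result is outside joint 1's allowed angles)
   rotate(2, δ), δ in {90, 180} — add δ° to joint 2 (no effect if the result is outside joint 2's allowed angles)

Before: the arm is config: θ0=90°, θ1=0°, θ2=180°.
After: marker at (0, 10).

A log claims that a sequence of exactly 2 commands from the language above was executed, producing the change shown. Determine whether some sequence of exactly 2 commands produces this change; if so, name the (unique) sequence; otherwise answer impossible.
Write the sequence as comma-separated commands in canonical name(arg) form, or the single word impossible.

rotate(2, 90), rotate(2, 90)

begin: config: θ0=90°, θ1=0°, θ2=180°
1. rotate(2, 90) → config: θ0=90°, θ1=0°, θ2=270°
2. rotate(2, 90) → config: θ0=90°, θ1=0°, θ2=0°
no rival 2-sequence matches.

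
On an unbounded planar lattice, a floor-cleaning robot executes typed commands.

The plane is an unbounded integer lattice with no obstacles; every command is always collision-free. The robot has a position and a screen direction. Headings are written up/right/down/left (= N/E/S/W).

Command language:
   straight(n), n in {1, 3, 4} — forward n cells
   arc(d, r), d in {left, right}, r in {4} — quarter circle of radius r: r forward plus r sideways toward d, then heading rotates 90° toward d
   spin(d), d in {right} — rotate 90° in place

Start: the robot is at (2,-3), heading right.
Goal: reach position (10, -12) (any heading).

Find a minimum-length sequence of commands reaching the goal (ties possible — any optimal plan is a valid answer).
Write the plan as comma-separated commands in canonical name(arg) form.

arc(right, 4), straight(1), arc(left, 4)

from: at (2,-3), heading right
1. arc(right, 4) → at (6,-7), heading down
2. straight(1) → at (6,-8), heading down
3. arc(left, 4) → at (10,-12), heading right
minimal: 3 command(s), checked below 3.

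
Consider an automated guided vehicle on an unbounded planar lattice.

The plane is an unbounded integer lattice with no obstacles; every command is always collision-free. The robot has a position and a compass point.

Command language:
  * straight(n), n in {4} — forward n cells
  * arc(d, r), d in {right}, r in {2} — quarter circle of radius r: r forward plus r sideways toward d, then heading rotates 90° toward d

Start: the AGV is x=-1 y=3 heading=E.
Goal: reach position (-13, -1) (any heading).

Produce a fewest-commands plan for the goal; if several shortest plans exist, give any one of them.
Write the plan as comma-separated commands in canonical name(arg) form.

arc(right, 2), arc(right, 2), straight(4), straight(4), straight(4)

from: x=-1 y=3 heading=E
t=1 arc(right, 2) ⇒ x=1 y=1 heading=S
t=2 arc(right, 2) ⇒ x=-1 y=-1 heading=W
t=3 straight(4) ⇒ x=-5 y=-1 heading=W
t=4 straight(4) ⇒ x=-9 y=-1 heading=W
t=5 straight(4) ⇒ x=-13 y=-1 heading=W
minimal: 5 command(s), checked below 5.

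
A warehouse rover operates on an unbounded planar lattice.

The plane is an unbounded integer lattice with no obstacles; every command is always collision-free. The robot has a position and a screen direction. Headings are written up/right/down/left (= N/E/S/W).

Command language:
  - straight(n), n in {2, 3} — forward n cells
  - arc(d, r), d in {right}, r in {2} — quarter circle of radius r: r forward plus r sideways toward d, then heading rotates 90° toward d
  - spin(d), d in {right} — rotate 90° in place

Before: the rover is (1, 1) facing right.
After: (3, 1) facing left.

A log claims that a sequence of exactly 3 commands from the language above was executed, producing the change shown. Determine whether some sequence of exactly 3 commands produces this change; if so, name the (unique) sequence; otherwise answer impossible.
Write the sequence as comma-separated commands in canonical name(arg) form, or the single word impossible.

key: order matters: swapping straight(2) and spin(right) lands elsewhere
t0: (1, 1) facing right
t=1 straight(2) ⇒ (3, 1) facing right
t=2 spin(right) ⇒ (3, 1) facing down
t=3 spin(right) ⇒ (3, 1) facing left
all 64 alternatives checked — unique.

straight(2), spin(right), spin(right)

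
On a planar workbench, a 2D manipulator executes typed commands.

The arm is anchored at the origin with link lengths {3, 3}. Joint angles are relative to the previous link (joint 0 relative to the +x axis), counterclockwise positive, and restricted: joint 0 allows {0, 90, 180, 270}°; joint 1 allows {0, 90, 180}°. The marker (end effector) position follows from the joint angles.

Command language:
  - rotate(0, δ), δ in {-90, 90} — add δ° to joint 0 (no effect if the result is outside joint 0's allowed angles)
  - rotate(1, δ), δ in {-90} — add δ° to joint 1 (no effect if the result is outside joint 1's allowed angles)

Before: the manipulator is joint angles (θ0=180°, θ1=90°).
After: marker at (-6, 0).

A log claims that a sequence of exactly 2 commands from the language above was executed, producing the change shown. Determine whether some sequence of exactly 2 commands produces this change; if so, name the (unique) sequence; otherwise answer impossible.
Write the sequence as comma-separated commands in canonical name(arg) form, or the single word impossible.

rotate(1, -90), rotate(1, -90)

start: joint angles (θ0=180°, θ1=90°)
1. rotate(1, -90) → joint angles (θ0=180°, θ1=0°)
2. rotate(1, -90) → joint angles (θ0=180°, θ1=0°)
all 9 alternatives checked — unique.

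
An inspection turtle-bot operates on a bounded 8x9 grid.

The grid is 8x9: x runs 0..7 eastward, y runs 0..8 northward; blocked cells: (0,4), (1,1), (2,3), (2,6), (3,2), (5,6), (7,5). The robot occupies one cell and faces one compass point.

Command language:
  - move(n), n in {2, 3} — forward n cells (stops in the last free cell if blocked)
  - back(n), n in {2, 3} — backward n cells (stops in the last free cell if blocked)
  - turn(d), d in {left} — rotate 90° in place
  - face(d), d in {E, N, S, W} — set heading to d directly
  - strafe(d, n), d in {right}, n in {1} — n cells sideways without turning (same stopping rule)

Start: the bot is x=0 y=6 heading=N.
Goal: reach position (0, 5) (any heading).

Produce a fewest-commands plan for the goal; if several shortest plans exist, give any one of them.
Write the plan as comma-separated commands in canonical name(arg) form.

back(3)

from: x=0 y=6 heading=N
t=1 back(3) ⇒ x=0 y=5 heading=N
no 0-step plan works, so 1 is optimal.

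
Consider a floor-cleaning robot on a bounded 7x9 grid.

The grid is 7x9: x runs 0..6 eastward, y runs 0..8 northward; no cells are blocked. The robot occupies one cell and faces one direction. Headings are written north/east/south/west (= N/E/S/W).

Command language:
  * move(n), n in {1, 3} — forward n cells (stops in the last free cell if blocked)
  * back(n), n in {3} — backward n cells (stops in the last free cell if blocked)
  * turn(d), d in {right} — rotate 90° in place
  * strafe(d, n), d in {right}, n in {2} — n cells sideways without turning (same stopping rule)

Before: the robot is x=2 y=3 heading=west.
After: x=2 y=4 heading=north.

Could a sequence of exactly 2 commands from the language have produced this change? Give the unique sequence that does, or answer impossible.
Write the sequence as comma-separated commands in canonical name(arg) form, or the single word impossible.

turn(right), move(1)

key: position moved to (2,4) AND the heading swung to N — translation plus rotation needed
initial: x=2 y=3 heading=west
[1] after turn(right): x=2 y=3 heading=north
[2] after move(1): x=2 y=4 heading=north
uniquely the one of 25 2-step routes that fits.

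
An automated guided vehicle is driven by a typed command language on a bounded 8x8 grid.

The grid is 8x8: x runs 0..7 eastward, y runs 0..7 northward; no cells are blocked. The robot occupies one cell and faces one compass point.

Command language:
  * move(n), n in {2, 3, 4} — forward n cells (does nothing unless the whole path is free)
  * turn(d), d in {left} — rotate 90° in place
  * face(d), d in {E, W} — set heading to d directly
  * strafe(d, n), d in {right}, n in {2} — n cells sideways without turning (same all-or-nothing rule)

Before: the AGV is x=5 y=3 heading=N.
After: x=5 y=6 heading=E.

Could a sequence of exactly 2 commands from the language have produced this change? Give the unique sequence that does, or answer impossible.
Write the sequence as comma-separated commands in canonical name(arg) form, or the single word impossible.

move(3), face(E)

key: cell and facing (now E) both changed — the 2 commands mix motion and turning
initial: x=5 y=3 heading=N
1. move(3) → x=5 y=6 heading=N
2. face(E) → x=5 y=6 heading=E
all 49 alternatives checked — unique.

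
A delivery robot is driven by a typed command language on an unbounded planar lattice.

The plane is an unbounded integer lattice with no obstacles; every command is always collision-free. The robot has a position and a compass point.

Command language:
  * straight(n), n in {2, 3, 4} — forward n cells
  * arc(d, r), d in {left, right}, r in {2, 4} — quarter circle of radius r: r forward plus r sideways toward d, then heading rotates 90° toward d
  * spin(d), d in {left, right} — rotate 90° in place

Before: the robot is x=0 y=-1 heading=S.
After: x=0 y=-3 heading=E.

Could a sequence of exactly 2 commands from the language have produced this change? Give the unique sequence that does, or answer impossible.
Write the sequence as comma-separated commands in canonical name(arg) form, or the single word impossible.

key: cell and facing (now E) both changed — the 2 commands mix motion and turning
from: x=0 y=-1 heading=S
step 1 (straight(2)): x=0 y=-3 heading=S
step 2 (spin(left)): x=0 y=-3 heading=E
uniquely the one of 81 2-step routes that fits.

straight(2), spin(left)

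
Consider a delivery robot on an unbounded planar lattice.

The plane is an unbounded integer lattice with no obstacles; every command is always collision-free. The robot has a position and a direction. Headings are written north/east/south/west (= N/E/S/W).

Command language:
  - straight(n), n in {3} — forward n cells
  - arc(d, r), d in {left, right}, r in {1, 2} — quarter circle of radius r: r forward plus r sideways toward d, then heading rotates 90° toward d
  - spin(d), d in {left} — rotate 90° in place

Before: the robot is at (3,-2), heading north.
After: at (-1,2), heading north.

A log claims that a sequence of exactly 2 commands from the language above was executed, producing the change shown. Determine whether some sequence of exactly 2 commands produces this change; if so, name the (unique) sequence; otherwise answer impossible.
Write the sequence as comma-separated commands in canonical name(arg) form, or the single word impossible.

key: running arc(right, 2) before arc(left, 2) would end elsewhere — order is forced
from: at (3,-2), heading north
t=1 arc(left, 2) ⇒ at (1,0), heading west
t=2 arc(right, 2) ⇒ at (-1,2), heading north
no other 2-command option fits: unique.

arc(left, 2), arc(right, 2)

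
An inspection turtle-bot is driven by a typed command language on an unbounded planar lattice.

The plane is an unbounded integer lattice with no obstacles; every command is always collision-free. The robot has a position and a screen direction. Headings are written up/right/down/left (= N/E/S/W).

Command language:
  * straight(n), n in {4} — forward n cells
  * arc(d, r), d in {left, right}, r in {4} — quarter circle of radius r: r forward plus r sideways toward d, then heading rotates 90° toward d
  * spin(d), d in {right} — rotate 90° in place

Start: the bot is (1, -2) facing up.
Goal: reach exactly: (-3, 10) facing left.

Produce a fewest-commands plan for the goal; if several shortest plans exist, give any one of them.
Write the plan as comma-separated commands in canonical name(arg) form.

straight(4), straight(4), arc(left, 4)

t0: (1, -2) facing up
[1] after straight(4): (1, 2) facing up
[2] after straight(4): (1, 6) facing up
[3] after arc(left, 4): (-3, 10) facing left
shorter routes all fall short; 3 is best.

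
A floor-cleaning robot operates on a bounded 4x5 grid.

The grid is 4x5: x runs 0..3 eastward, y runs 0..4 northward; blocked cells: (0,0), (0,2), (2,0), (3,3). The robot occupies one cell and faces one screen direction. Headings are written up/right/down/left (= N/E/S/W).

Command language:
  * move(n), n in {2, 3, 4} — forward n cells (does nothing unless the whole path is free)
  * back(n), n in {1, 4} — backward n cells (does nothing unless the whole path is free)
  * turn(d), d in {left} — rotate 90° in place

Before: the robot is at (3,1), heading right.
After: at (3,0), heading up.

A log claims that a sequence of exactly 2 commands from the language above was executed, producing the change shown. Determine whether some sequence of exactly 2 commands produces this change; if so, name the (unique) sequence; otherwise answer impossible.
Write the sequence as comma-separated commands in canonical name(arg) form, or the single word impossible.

turn(left), back(1)

key: order matters: swapping turn(left) and back(1) lands elsewhere
start: at (3,1), heading right
1. turn(left) → at (3,1), heading up
2. back(1) → at (3,0), heading up
no rival 2-sequence matches.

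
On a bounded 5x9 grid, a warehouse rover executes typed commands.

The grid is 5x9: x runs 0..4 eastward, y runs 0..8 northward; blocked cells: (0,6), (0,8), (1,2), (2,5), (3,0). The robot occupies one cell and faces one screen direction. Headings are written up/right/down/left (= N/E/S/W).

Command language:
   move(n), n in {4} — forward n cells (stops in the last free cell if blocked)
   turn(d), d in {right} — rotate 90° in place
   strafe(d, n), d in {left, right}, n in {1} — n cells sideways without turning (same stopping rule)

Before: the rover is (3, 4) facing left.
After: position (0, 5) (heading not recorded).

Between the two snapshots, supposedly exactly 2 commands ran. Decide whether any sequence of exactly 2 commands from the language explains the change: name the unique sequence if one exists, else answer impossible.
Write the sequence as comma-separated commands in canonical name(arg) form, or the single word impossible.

move(4), strafe(right, 1)

key: move(4) runs into the grid edge before its full distance
initial: (3, 4) facing left
1. move(4) → (0, 4) facing left
2. strafe(right, 1) → (0, 5) facing left
no rival 2-sequence matches.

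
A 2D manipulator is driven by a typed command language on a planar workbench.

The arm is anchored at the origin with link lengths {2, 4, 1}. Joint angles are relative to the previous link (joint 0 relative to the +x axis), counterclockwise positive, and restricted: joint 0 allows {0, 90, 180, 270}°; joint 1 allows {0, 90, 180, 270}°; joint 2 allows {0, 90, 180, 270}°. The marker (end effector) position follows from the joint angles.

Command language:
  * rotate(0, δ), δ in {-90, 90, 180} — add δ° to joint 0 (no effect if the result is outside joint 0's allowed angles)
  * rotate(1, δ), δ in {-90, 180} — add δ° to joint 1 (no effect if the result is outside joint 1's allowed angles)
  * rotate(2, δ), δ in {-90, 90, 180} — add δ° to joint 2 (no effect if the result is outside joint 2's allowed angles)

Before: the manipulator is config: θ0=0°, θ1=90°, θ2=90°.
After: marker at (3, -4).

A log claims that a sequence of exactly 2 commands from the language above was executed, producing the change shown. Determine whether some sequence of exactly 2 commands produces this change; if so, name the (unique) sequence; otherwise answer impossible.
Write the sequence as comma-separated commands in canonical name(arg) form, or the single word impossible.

rotate(1, -90), rotate(1, -90)

initial: config: θ0=0°, θ1=90°, θ2=90°
1. rotate(1, -90) → config: θ0=0°, θ1=0°, θ2=90°
2. rotate(1, -90) → config: θ0=0°, θ1=270°, θ2=90°
no rival 2-sequence matches.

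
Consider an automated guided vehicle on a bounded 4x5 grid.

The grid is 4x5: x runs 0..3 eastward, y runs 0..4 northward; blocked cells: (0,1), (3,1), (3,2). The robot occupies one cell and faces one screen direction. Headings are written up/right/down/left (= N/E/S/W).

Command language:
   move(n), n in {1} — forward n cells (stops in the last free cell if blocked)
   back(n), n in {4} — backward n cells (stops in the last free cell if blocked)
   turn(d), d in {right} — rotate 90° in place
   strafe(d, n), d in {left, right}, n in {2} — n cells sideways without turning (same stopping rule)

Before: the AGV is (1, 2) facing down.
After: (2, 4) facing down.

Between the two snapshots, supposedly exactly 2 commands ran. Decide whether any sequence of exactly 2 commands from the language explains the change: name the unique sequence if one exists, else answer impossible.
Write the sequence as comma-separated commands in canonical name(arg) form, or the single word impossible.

key: strafe(left, 2) is stopped early by the blocked cell at (3,2)
t0: (1, 2) facing down
t=1 strafe(left, 2) ⇒ (2, 2) facing down
t=2 back(4) ⇒ (2, 4) facing down
uniquely the one of 25 2-step routes that fits.

strafe(left, 2), back(4)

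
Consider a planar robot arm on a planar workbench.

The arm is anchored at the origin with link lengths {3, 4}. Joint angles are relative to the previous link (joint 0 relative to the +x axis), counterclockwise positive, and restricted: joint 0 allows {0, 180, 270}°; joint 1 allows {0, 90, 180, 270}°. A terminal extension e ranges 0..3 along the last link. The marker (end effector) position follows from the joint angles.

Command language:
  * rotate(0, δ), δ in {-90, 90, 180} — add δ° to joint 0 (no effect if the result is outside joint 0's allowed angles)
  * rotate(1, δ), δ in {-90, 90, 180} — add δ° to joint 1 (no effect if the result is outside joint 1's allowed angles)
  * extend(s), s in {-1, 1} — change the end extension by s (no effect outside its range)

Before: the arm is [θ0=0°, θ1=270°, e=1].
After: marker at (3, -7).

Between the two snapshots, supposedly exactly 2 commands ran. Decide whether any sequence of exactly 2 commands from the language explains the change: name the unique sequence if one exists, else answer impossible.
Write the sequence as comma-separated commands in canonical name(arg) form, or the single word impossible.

begin: [θ0=0°, θ1=270°, e=1]
t=1 extend(1) ⇒ [θ0=0°, θ1=270°, e=2]
t=2 extend(1) ⇒ [θ0=0°, θ1=270°, e=3]
all 64 alternatives checked — unique.

extend(1), extend(1)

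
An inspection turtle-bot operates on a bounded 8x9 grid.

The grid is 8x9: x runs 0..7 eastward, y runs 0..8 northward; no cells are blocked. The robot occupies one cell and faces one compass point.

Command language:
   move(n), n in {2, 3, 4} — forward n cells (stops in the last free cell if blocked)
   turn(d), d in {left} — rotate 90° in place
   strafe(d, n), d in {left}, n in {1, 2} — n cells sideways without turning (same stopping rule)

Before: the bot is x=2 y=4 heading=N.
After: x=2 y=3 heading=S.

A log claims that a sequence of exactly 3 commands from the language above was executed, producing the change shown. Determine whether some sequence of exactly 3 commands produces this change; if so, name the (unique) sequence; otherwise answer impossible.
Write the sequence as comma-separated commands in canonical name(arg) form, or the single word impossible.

turn(left), strafe(left, 1), turn(left)

key: cell and facing (now S) both changed — the 3 commands mix motion and turning
t0: x=2 y=4 heading=N
step 1 (turn(left)): x=2 y=4 heading=W
step 2 (strafe(left, 1)): x=2 y=3 heading=W
step 3 (turn(left)): x=2 y=3 heading=S
all 216 alternatives checked — unique.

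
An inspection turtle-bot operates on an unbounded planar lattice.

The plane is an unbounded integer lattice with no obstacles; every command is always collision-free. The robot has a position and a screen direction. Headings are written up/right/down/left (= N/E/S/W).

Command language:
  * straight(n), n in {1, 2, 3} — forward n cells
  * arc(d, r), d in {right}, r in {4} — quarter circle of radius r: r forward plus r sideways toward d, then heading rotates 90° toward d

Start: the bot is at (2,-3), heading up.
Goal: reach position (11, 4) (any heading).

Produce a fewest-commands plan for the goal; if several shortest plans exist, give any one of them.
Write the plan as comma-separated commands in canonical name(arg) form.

straight(3), arc(right, 4), straight(2), straight(3)

initial: at (2,-3), heading up
1. straight(3) → at (2,0), heading up
2. arc(right, 4) → at (6,4), heading right
3. straight(2) → at (8,4), heading right
4. straight(3) → at (11,4), heading right
shorter routes all fall short; 4 is best.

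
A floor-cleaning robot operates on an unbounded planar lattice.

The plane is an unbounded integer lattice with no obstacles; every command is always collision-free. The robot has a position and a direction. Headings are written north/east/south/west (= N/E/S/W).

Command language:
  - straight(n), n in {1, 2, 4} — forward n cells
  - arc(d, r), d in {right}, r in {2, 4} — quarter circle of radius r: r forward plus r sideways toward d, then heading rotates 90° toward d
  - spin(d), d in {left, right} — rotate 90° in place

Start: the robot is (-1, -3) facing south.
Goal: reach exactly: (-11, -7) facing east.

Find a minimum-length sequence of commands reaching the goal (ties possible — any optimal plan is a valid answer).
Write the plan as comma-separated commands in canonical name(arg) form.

t0: (-1, -3) facing south
[1] after straight(4): (-1, -7) facing south
[2] after arc(right, 4): (-5, -11) facing west
[3] after straight(2): (-7, -11) facing west
[4] after arc(right, 4): (-11, -7) facing north
[5] after spin(right): (-11, -7) facing east
minimal: 5 command(s), checked below 5.

straight(4), arc(right, 4), straight(2), arc(right, 4), spin(right)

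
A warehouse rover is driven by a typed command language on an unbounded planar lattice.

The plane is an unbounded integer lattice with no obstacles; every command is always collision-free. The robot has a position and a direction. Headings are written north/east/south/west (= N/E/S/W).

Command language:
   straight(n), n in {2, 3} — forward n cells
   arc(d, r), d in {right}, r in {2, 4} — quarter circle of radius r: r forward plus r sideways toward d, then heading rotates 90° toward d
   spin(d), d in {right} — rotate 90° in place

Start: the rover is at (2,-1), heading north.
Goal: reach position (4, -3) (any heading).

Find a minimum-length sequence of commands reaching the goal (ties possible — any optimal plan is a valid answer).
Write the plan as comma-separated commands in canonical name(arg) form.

spin(right), arc(right, 2)

from: at (2,-1), heading north
1. spin(right) → at (2,-1), heading east
2. arc(right, 2) → at (4,-3), heading south
no 1-step plan works, so 2 is optimal.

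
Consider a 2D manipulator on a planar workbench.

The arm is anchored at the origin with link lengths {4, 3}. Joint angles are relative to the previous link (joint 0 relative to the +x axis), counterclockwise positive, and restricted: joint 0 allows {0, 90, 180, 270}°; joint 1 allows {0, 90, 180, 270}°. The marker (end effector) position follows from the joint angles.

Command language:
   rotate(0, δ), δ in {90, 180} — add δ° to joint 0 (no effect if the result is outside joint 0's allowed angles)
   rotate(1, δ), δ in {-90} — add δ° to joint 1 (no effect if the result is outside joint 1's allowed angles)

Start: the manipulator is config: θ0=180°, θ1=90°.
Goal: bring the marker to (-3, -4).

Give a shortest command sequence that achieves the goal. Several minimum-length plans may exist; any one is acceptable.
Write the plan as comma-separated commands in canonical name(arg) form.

rotate(0, 90), rotate(1, -90), rotate(1, -90)

from: config: θ0=180°, θ1=90°
step 1 (rotate(0, 90)): config: θ0=270°, θ1=90°
step 2 (rotate(1, -90)): config: θ0=270°, θ1=0°
step 3 (rotate(1, -90)): config: θ0=270°, θ1=270°
nothing shorter than 3 reaches the goal.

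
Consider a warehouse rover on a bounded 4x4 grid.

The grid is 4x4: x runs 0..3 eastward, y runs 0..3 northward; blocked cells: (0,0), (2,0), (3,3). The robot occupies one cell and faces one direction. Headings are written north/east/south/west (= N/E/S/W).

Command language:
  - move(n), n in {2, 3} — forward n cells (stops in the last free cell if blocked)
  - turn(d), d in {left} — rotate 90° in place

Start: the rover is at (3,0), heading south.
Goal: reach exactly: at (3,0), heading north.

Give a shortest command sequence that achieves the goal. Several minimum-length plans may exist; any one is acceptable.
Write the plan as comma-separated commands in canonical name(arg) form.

initial: at (3,0), heading south
1. turn(left) → at (3,0), heading east
2. turn(left) → at (3,0), heading north
no 1-step plan works, so 2 is optimal.

turn(left), turn(left)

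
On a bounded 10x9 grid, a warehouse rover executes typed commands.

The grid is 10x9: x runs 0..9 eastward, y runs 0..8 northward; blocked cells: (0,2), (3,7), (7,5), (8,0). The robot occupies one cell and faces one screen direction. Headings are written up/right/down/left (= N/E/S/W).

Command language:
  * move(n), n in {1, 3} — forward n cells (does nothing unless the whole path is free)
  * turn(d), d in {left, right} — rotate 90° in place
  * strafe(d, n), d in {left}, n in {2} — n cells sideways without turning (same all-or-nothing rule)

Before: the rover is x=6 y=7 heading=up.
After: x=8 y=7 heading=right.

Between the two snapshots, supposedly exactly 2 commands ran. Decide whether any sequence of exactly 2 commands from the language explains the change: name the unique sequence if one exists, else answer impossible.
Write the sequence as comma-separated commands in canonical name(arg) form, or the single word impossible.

no 2-step route produces this change.

impossible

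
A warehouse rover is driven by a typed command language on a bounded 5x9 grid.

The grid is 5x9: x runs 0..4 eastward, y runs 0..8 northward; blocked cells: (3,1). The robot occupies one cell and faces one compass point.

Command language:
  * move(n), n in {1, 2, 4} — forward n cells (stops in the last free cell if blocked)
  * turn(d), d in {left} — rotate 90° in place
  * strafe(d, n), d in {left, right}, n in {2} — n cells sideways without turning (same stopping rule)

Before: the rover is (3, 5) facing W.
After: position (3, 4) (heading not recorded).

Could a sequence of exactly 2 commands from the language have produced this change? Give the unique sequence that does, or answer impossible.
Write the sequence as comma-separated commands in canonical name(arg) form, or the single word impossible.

key: running move(1) before turn(left) would end elsewhere — order is forced
from: (3, 5) facing W
step 1 (turn(left)): (3, 5) facing S
step 2 (move(1)): (3, 4) facing S
no other 2-command option fits: unique.

turn(left), move(1)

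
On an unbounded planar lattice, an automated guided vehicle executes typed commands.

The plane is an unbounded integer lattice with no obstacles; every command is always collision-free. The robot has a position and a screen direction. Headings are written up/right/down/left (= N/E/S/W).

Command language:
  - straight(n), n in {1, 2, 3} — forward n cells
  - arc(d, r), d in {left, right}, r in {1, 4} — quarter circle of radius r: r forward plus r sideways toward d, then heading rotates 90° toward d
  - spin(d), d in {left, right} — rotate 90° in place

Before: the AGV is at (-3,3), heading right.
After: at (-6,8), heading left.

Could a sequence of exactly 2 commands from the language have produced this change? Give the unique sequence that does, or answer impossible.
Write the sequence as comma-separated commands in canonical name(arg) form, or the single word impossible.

key: cell and facing (now W) both changed — the 2 commands mix motion and turning
begin: at (-3,3), heading right
1. arc(left, 1) → at (-2,4), heading up
2. arc(left, 4) → at (-6,8), heading left
all 81 alternatives checked — unique.

arc(left, 1), arc(left, 4)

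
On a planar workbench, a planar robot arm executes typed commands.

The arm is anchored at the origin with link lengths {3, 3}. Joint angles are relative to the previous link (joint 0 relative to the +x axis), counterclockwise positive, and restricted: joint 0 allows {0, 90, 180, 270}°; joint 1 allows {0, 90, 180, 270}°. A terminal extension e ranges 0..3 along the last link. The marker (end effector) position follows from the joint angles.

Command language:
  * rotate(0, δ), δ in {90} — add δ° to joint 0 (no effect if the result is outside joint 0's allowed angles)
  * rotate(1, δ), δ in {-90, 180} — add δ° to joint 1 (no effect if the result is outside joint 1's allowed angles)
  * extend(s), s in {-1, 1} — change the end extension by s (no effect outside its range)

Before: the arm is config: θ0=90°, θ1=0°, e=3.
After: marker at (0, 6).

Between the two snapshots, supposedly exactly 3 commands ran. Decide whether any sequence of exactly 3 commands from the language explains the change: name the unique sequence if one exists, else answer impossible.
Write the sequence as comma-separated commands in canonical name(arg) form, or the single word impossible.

extend(-1), extend(-1), extend(-1)

start: config: θ0=90°, θ1=0°, e=3
step 1 (extend(-1)): config: θ0=90°, θ1=0°, e=2
step 2 (extend(-1)): config: θ0=90°, θ1=0°, e=1
step 3 (extend(-1)): config: θ0=90°, θ1=0°, e=0
no rival 3-sequence matches.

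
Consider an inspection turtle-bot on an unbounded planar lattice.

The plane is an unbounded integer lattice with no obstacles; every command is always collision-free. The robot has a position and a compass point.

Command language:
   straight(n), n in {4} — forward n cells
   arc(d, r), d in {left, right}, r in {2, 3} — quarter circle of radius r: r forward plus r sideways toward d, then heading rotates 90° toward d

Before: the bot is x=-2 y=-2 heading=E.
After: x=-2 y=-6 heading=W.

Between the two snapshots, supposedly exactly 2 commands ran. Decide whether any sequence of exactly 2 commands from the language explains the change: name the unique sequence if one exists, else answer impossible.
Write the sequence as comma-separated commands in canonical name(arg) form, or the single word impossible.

arc(right, 2), arc(right, 2)

key: cell and facing (now W) both changed — the 2 commands mix motion and turning
from: x=-2 y=-2 heading=E
1. arc(right, 2) → x=0 y=-4 heading=S
2. arc(right, 2) → x=-2 y=-6 heading=W
all 25 alternatives checked — unique.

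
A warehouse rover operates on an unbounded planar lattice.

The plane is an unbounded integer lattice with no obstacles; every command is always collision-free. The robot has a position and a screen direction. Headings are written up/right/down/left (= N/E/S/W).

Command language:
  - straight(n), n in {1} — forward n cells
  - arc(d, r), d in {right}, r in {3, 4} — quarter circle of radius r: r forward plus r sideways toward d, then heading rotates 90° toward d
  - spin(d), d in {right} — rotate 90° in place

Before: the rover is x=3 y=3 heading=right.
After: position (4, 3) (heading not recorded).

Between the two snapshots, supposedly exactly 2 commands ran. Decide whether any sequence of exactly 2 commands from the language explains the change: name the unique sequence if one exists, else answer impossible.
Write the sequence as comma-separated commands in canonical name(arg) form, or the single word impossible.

straight(1), spin(right)

key: running spin(right) before straight(1) would end elsewhere — order is forced
begin: x=3 y=3 heading=right
[1] after straight(1): x=4 y=3 heading=right
[2] after spin(right): x=4 y=3 heading=down
uniquely the one of 16 2-step routes that fits.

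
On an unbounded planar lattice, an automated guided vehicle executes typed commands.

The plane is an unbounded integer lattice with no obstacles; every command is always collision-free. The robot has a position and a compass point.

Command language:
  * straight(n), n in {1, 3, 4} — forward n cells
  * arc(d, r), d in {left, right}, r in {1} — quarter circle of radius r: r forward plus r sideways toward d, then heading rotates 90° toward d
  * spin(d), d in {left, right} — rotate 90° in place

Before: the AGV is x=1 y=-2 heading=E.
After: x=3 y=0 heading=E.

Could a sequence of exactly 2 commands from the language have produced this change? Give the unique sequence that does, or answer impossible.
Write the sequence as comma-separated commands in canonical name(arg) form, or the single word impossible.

key: running arc(right, 1) before arc(left, 1) would end elsewhere — order is forced
initial: x=1 y=-2 heading=E
step 1 (arc(left, 1)): x=2 y=-1 heading=N
step 2 (arc(right, 1)): x=3 y=0 heading=E
no other 2-command option fits: unique.

arc(left, 1), arc(right, 1)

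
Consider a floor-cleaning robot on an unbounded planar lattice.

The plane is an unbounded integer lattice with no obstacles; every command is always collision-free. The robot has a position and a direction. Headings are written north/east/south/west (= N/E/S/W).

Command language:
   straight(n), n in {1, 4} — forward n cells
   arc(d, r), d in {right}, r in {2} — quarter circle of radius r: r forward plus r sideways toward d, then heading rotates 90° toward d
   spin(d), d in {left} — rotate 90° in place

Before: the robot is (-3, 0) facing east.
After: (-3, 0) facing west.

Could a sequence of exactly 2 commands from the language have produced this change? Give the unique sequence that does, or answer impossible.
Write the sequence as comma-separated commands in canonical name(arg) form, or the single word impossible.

spin(left), spin(left)

key: parked at (-3,0) the whole time — nothing moves the robot
start: (-3, 0) facing east
step 1 (spin(left)): (-3, 0) facing north
step 2 (spin(left)): (-3, 0) facing west
all 16 alternatives checked — unique.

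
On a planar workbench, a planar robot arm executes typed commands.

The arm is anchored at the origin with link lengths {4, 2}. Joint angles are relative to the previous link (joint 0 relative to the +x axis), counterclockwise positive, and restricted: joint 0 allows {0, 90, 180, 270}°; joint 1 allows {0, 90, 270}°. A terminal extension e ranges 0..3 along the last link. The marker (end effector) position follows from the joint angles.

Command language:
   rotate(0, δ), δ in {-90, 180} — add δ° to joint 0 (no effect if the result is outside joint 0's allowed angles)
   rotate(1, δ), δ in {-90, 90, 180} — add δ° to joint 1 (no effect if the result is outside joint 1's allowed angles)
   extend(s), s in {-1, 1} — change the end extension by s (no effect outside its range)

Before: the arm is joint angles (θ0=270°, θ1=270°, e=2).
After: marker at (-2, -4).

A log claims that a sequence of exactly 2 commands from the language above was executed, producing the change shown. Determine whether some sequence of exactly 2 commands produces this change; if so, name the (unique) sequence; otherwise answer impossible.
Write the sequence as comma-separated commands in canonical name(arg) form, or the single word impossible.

extend(-1), extend(-1)

initial: joint angles (θ0=270°, θ1=270°, e=2)
[1] after extend(-1): joint angles (θ0=270°, θ1=270°, e=1)
[2] after extend(-1): joint angles (θ0=270°, θ1=270°, e=0)
no rival 2-sequence matches.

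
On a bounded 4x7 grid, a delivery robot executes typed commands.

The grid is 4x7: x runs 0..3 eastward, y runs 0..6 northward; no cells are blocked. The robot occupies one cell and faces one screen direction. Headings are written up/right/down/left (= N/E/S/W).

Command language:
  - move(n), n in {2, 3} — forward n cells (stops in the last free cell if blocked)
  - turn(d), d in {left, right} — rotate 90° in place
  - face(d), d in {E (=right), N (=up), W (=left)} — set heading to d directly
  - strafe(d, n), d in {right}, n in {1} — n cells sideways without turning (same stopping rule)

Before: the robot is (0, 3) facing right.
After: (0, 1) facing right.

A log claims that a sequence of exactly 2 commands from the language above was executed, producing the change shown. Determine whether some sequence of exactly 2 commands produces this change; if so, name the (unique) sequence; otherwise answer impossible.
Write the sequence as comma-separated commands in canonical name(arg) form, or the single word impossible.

key: heading stays E — no command in the sequence turns
initial: (0, 3) facing right
[1] after strafe(right, 1): (0, 2) facing right
[2] after strafe(right, 1): (0, 1) facing right
no other 2-command option fits: unique.

strafe(right, 1), strafe(right, 1)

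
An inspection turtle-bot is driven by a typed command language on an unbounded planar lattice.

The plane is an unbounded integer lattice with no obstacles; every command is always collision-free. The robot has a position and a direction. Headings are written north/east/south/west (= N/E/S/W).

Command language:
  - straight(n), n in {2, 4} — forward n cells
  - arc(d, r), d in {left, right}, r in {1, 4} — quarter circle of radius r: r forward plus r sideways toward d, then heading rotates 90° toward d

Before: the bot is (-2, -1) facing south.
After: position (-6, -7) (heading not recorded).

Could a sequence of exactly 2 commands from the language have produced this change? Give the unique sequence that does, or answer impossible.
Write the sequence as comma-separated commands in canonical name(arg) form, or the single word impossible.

straight(2), arc(right, 4)

key: order matters: swapping straight(2) and arc(right, 4) lands elsewhere
start: (-2, -1) facing south
1. straight(2) → (-2, -3) facing south
2. arc(right, 4) → (-6, -7) facing west
uniquely the one of 36 2-step routes that fits.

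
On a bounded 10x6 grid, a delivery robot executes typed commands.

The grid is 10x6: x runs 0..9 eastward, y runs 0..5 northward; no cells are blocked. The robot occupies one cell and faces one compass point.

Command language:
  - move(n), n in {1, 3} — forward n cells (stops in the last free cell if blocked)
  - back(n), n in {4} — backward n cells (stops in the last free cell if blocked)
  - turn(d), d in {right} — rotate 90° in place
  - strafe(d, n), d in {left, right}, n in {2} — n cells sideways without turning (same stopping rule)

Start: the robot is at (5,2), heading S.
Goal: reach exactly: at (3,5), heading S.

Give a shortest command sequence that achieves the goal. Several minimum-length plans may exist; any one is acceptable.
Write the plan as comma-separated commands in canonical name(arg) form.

initial: at (5,2), heading S
step 1 (strafe(right, 2)): at (3,2), heading S
step 2 (back(4)): at (3,5), heading S
shorter routes all fall short; 2 is best.

strafe(right, 2), back(4)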